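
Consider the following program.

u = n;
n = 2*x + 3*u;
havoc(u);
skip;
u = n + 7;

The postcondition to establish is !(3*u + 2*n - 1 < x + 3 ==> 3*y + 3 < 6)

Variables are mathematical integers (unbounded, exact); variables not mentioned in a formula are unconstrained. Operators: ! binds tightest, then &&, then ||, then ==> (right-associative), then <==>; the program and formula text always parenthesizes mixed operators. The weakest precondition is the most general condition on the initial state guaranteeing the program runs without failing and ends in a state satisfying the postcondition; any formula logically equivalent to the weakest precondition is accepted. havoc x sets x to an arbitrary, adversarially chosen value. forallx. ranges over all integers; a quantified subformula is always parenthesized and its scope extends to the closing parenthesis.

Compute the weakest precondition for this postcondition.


Working backward. After the program, the postcondition !(3*u + 2*n - 1 < x + 3 ==> 3*y + 3 < 6) must hold; in canonical form it is !(2*n + 3*u < x + 4 ==> 3*y < 3).
Before u := n + 7: !(5*n < x - 17 ==> 3*y < 3)
Before skip: !(5*n < x - 17 ==> 3*y < 3)
Before havoc u: !(5*n < x - 17 ==> 3*y < 3)
Before n := 2*x + 3*u: !(15*u + 9*x < -17 ==> 3*y < 3)
Before u := n: !(15*n + 9*x < -17 ==> 3*y < 3)
Answer: WP = !(15*n + 9*x < -17 ==> 3*y < 3)


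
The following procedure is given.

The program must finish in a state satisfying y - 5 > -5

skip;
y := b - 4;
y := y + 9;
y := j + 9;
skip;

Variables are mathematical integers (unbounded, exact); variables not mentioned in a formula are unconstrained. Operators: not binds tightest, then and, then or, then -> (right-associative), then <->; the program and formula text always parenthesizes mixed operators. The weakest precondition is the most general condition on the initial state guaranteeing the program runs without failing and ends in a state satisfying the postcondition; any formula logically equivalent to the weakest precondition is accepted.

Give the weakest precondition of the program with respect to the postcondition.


Working backward. After the program, the postcondition y - 5 > -5 must hold; in canonical form it is y > 0.
Before skip: y > 0
Before y := j + 9: j > -9
Before y := y + 9: j > -9
Before y := b - 4: j > -9
Before skip: j > -9
Answer: WP = j > -9


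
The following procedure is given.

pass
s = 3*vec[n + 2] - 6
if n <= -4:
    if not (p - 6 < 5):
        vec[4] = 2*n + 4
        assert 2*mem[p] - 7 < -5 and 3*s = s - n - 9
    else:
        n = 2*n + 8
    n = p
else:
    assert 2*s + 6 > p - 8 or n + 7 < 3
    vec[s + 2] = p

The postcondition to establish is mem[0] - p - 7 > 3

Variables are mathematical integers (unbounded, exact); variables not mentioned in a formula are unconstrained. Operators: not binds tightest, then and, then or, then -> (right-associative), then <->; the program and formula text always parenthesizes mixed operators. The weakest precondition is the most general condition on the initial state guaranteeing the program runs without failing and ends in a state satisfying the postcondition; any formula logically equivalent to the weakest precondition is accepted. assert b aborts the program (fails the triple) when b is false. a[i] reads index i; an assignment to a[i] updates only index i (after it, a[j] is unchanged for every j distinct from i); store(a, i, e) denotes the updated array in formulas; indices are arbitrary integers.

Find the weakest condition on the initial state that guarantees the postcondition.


Working backward. After the program, the postcondition mem[0] - p - 7 > 3 must hold; in canonical form it is mem[0] > p + 10.
Then branch requires ((not (p < 11)) -> (2*mem[p] < 2 and n + 2*s = -9 and mem[0] > p + 10)) and (p < 11 -> mem[0] > p + 10); else branch requires (2*s > p - 14 or n < -4) and mem[0] > p + 10.
Before the if: (n <= -4 -> (((not (p < 11)) -> (2*mem[p] < 2 and n + 2*s = -9 and mem[0] > p + 10)) and (p < 11 -> mem[0] > p + 10))) and ((not (n <= -4)) -> ((2*s > p - 14 or n < -4) and mem[0] > p + 10))
Before s := 3*vec[n + 2] - 6: (n <= -4 -> (((not (p < 11)) -> (2*mem[p] < 2 and 6*vec[n + 2] + n = 3 and mem[0] > p + 10)) and (p < 11 -> mem[0] > p + 10))) and ((not (n <= -4)) -> ((6*vec[n + 2] > p - 2 or n < -4) and mem[0] > p + 10))
Before skip: (n <= -4 -> (((not (p < 11)) -> (2*mem[p] < 2 and 6*vec[n + 2] + n = 3 and mem[0] > p + 10)) and (p < 11 -> mem[0] > p + 10))) and ((not (n <= -4)) -> ((6*vec[n + 2] > p - 2 or n < -4) and mem[0] > p + 10))
Answer: WP = (n <= -4 -> (((not (p < 11)) -> (2*mem[p] < 2 and 6*vec[n + 2] + n = 3 and mem[0] > p + 10)) and (p < 11 -> mem[0] > p + 10))) and ((not (n <= -4)) -> ((6*vec[n + 2] > p - 2 or n < -4) and mem[0] > p + 10))


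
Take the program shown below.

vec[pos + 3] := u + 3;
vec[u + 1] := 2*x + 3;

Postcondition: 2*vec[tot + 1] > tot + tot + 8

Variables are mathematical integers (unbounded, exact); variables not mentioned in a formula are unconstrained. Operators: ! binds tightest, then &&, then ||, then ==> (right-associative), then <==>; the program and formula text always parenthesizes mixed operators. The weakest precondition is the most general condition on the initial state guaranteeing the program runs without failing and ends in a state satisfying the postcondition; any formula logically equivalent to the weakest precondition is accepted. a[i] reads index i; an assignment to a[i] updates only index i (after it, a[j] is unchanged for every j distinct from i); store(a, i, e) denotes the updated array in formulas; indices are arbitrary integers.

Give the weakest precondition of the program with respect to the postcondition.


Working backward. After the program, the postcondition 2*vec[tot + 1] > tot + tot + 8 must hold; in canonical form it is 2*vec[tot + 1] > 2*tot + 8.
Before vec[u + 1] := 2*x + 3: 2*store(vec, u + 1, 2*x + 3)[tot + 1] > 2*tot + 8
Before vec[pos + 3] := u + 3: 2*store(store(vec, pos + 3, u + 3), u + 1, 2*x + 3)[tot + 1] > 2*tot + 8
Answer: WP = 2*store(store(vec, pos + 3, u + 3), u + 1, 2*x + 3)[tot + 1] > 2*tot + 8


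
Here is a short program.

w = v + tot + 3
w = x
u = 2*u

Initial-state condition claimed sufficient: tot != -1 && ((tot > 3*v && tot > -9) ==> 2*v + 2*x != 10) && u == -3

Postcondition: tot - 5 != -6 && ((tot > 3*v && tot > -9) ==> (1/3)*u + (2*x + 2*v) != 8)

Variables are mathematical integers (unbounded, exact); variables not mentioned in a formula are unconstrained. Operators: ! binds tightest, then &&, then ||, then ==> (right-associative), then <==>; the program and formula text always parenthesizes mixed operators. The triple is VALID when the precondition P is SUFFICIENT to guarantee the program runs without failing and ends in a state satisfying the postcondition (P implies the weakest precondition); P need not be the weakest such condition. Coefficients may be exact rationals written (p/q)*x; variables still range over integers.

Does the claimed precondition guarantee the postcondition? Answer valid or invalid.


Working backward. After the program, the postcondition tot - 5 != -6 && ((tot > 3*v && tot > -9) ==> (1/3)*u + (2*x + 2*v) != 8) must hold; in canonical form it is tot != -1 && ((tot > 3*v && tot > -9) ==> (1/3)*u + 2*v + 2*x != 8).
Before u := 2*u: tot != -1 && ((tot > 3*v && tot > -9) ==> (2/3)*u + 2*v + 2*x != 8)
Before w := x: tot != -1 && ((tot > 3*v && tot > -9) ==> (2/3)*u + 2*v + 2*x != 8)
Before w := v + tot + 3: tot != -1 && ((tot > 3*v && tot > -9) ==> (2/3)*u + 2*v + 2*x != 8)
The weakest precondition is tot != -1 && ((tot > 3*v && tot > -9) ==> (2/3)*u + 2*v + 2*x != 8).
Check whether tot != -1 && ((tot > 3*v && tot > -9) ==> 2*v + 2*x != 10) && u == -3 implies it.
Every state satisfying the precondition satisfies the weakest precondition: the implication holds.
Answer: valid


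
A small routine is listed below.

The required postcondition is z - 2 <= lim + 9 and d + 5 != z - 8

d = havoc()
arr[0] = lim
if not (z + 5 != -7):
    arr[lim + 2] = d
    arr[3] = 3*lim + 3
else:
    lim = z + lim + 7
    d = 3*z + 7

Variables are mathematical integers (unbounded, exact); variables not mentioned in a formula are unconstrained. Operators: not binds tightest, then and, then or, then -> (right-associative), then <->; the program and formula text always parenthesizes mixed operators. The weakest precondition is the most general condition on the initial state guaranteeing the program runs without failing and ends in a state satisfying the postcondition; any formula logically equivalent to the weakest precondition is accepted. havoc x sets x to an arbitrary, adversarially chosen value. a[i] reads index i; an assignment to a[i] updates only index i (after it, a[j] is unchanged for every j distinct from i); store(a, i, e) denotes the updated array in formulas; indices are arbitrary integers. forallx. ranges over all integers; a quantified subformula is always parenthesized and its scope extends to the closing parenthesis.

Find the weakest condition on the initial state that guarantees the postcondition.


Working backward. After the program, the postcondition z - 2 <= lim + 9 and d + 5 != z - 8 must hold; in canonical form it is z <= lim + 11 and d != z - 13.
Then branch requires z <= lim + 11 and d != z - 13; else branch requires lim >= -18 and 2*z != -20.
Before the if: ((not (z != -12)) -> (z <= lim + 11 and d != z - 13)) and (z != -12 -> (lim >= -18 and 2*z != -20))
Before arr[0] := lim: ((not (z != -12)) -> (z <= lim + 11 and d != z - 13)) and (z != -12 -> (lim >= -18 and 2*z != -20))
Before havoc d: forall d_1. (((not (z != -12)) -> (z <= lim + 11 and d_1 != z - 13)) and (z != -12 -> (lim >= -18 and 2*z != -20)))
Answer: WP = forall d_1. (((not (z != -12)) -> (z <= lim + 11 and d_1 != z - 13)) and (z != -12 -> (lim >= -18 and 2*z != -20)))


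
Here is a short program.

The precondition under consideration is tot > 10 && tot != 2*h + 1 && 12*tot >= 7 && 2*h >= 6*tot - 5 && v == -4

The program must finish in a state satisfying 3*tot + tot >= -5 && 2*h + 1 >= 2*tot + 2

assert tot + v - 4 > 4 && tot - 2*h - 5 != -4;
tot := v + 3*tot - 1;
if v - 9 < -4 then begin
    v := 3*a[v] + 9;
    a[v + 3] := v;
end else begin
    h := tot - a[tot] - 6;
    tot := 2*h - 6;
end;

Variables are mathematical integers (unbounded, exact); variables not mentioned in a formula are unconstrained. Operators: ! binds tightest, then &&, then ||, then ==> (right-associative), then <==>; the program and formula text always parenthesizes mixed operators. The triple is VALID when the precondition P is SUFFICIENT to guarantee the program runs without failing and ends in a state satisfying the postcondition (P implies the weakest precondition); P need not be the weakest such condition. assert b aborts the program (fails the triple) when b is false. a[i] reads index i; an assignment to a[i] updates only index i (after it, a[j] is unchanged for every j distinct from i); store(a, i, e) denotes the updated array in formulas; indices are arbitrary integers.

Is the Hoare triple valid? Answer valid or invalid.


Working backward. After the program, the postcondition 3*tot + tot >= -5 && 2*h + 1 >= 2*tot + 2 must hold; in canonical form it is 4*tot >= -5 && 2*h >= 2*tot + 1.
Then branch requires 4*tot >= -5 && 2*h >= 2*tot + 1; else branch requires 8*tot >= 8*a[tot] + 67 && 2*a[tot] >= 2*tot - 23.
Before the if: (v < 5 ==> (4*tot >= -5 && 2*h >= 2*tot + 1)) && ((!(v < 5)) ==> (8*tot >= 8*a[tot] + 67 && 2*a[tot] >= 2*tot - 23))
Before tot := v + 3*tot - 1: (v < 5 ==> (12*tot + 4*v >= -1 && 2*h >= 6*tot + 2*v - 1)) && ((!(v < 5)) ==> (24*tot + 8*v >= 8*a[3*tot + v - 1] + 75 && 2*a[3*tot + v - 1] >= 6*tot + 2*v - 25))
Before assert tot + v - 4 > 4 && tot - 2*h - 5 != -4: tot + v > 8 && tot != 2*h + 1 && (v < 5 ==> (12*tot + 4*v >= -1 && 2*h >= 6*tot + 2*v - 1)) && ((!(v < 5)) ==> (24*tot + 8*v >= 8*a[3*tot + v - 1] + 75 && 2*a[3*tot + v - 1] >= 6*tot + 2*v - 25))
The weakest precondition is tot + v > 8 && tot != 2*h + 1 && (v < 5 ==> (12*tot + 4*v >= -1 && 2*h >= 6*tot + 2*v - 1)) && ((!(v < 5)) ==> (24*tot + 8*v >= 8*a[3*tot + v - 1] + 75 && 2*a[3*tot + v - 1] >= 6*tot + 2*v - 25)).
Check whether tot > 10 && tot != 2*h + 1 && 12*tot >= 7 && 2*h >= 6*tot - 5 && v == -4 implies it.
Countermodel: at the initial state a = {[28] = 0, elsewhere 0}, h = 31, tot = 11, v = -4, the precondition holds but the weakest precondition fails.
Answer: invalid


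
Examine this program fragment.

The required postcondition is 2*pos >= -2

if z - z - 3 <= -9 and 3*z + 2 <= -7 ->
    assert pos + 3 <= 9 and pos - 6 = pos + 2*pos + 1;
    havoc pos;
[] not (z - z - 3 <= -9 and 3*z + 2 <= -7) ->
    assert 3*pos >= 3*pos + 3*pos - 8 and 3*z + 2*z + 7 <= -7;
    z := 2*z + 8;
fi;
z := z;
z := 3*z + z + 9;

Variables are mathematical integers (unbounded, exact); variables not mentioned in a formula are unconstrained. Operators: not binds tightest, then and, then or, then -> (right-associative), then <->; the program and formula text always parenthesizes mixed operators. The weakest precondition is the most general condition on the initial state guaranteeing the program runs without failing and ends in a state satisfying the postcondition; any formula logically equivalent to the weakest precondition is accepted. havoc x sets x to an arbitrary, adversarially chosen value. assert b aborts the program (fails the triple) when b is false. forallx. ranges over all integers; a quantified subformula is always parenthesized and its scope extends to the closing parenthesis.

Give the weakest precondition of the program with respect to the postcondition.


Working backward. After the program, 2*pos >= -2 must hold.
Before z := 3*z + z + 9: 2*pos >= -2
Before z := z: 2*pos >= -2
Then branch requires pos <= 6 and 2*pos = -7 and (forall pos_1. 2*pos_1 >= -2); else branch requires 3*pos <= 8 and 5*z <= -14 and 2*pos >= -2.
Before the if: 3*pos <= 8 and 5*z <= -14 and 2*pos >= -2
Answer: WP = 3*pos <= 8 and 5*z <= -14 and 2*pos >= -2


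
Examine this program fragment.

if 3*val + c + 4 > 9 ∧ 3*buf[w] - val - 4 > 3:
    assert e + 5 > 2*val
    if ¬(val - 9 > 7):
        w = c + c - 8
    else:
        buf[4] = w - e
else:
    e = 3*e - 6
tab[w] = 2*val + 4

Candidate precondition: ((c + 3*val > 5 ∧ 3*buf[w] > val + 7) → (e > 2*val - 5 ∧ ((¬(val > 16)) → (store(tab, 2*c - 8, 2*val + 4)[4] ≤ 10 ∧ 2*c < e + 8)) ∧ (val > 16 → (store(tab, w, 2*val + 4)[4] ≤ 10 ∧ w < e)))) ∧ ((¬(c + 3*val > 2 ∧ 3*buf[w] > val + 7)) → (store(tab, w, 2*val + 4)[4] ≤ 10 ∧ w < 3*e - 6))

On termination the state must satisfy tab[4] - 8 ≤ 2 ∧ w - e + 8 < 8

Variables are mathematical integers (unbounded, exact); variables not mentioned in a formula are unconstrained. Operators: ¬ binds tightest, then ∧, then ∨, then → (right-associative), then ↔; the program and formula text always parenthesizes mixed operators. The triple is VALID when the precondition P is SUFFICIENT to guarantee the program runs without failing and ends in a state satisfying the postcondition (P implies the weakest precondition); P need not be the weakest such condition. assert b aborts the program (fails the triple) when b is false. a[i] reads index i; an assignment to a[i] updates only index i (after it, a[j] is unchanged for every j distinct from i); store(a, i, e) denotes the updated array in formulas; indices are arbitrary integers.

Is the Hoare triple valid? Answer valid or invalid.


Working backward. After the program, the postcondition tab[4] - 8 ≤ 2 ∧ w - e + 8 < 8 must hold; in canonical form it is tab[4] ≤ 10 ∧ w < e.
Before tab[w] := 2*val + 4: store(tab, w, 2*val + 4)[4] ≤ 10 ∧ w < e
Then branch requires e > 2*val - 5 ∧ ((¬(val > 16)) → (store(tab, 2*c - 8, 2*val + 4)[4] ≤ 10 ∧ 2*c < e + 8)) ∧ (val > 16 → (store(tab, w, 2*val + 4)[4] ≤ 10 ∧ w < e)); else branch requires store(tab, w, 2*val + 4)[4] ≤ 10 ∧ w < 3*e - 6.
Before the if: ((c + 3*val > 5 ∧ 3*buf[w] > val + 7) → (e > 2*val - 5 ∧ ((¬(val > 16)) → (store(tab, 2*c - 8, 2*val + 4)[4] ≤ 10 ∧ 2*c < e + 8)) ∧ (val > 16 → (store(tab, w, 2*val + 4)[4] ≤ 10 ∧ w < e)))) ∧ ((¬(c + 3*val > 5 ∧ 3*buf[w] > val + 7)) → (store(tab, w, 2*val + 4)[4] ≤ 10 ∧ w < 3*e - 6))
The weakest precondition is ((c + 3*val > 5 ∧ 3*buf[w] > val + 7) → (e > 2*val - 5 ∧ ((¬(val > 16)) → (store(tab, 2*c - 8, 2*val + 4)[4] ≤ 10 ∧ 2*c < e + 8)) ∧ (val > 16 → (store(tab, w, 2*val + 4)[4] ≤ 10 ∧ w < e)))) ∧ ((¬(c + 3*val > 5 ∧ 3*buf[w] > val + 7)) → (store(tab, w, 2*val + 4)[4] ≤ 10 ∧ w < 3*e - 6)).
Check whether ((c + 3*val > 5 ∧ 3*buf[w] > val + 7) → (e > 2*val - 5 ∧ ((¬(val > 16)) → (store(tab, 2*c - 8, 2*val + 4)[4] ≤ 10 ∧ 2*c < e + 8)) ∧ (val > 16 → (store(tab, w, 2*val + 4)[4] ≤ 10 ∧ w < e)))) ∧ ((¬(c + 3*val > 2 ∧ 3*buf[w] > val + 7)) → (store(tab, w, 2*val + 4)[4] ≤ 10 ∧ w < 3*e - 6)) implies it.
Countermodel: at the initial state buf = {[-15521] = 2, [4] = 2, [10] = 2, elsewhere 2}, c = 9, e = 0, tab = {[-15521] = 5, [4] = 11, [10] = 5, elsewhere 5}, val = -2, w = -15521, the precondition holds but the weakest precondition fails.
Answer: invalid


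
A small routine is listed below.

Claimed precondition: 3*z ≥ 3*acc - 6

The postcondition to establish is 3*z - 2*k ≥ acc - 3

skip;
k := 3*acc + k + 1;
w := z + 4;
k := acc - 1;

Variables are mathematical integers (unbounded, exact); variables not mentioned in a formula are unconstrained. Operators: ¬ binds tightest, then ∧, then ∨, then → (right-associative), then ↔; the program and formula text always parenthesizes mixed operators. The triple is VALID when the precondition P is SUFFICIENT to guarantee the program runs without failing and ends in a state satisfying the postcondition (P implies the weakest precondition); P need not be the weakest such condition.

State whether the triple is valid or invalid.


Working backward. After the program, the postcondition 3*z - 2*k ≥ acc - 3 must hold; in canonical form it is 3*z ≥ acc + 2*k - 3.
Before k := acc - 1: 3*z ≥ 3*acc - 5
Before w := z + 4: 3*z ≥ 3*acc - 5
Before k := 3*acc + k + 1: 3*z ≥ 3*acc - 5
Before skip: 3*z ≥ 3*acc - 5
The weakest precondition is 3*z ≥ 3*acc - 5.
Check whether 3*z ≥ 3*acc - 6 implies it.
Countermodel: at the initial state acc = 2, z = 0, the precondition holds but the weakest precondition fails.
Answer: invalid


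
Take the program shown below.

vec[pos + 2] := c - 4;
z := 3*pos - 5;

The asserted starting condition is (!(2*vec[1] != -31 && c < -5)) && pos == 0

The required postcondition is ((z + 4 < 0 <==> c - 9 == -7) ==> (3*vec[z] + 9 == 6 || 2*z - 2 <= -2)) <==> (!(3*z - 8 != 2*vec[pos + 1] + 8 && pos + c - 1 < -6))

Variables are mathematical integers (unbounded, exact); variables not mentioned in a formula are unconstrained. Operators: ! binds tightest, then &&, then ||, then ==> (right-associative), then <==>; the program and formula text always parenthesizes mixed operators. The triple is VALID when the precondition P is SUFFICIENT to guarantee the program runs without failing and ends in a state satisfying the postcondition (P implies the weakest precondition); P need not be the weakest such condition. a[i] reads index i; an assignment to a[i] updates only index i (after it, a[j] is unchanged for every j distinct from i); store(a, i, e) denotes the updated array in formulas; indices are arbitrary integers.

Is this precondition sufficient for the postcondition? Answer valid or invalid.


Working backward. After the program, the postcondition ((z + 4 < 0 <==> c - 9 == -7) ==> (3*vec[z] + 9 == 6 || 2*z - 2 <= -2)) <==> (!(3*z - 8 != 2*vec[pos + 1] + 8 && pos + c - 1 < -6)) must hold; in canonical form it is ((z < -4 <==> c == 2) ==> (3*vec[z] == -3 || 2*z <= 0)) <==> (!(3*z != 2*vec[pos + 1] + 16 && c + pos < -5)).
Before z := 3*pos - 5: ((3*pos < 1 <==> c == 2) ==> (3*vec[3*pos - 5] == -3 || 6*pos <= 10)) <==> (!(9*pos != 2*vec[pos + 1] + 31 && c + pos < -5))
Before vec[pos + 2] := c - 4: ((3*pos < 1 <==> c == 2) ==> (3*store(vec, pos + 2, c - 4)[3*pos - 5] == -3 || 6*pos <= 10)) <==> (!(9*pos != 2*store(vec, pos + 2, c - 4)[pos + 1] + 31 && c + pos < -5))
The weakest precondition is ((3*pos < 1 <==> c == 2) ==> (3*store(vec, pos + 2, c - 4)[3*pos - 5] == -3 || 6*pos <= 10)) <==> (!(9*pos != 2*store(vec, pos + 2, c - 4)[pos + 1] + 31 && c + pos < -5)).
Check whether (!(2*vec[1] != -31 && c < -5)) && pos == 0 implies it.
Every state satisfying the precondition satisfies the weakest precondition: the implication holds.
Answer: valid


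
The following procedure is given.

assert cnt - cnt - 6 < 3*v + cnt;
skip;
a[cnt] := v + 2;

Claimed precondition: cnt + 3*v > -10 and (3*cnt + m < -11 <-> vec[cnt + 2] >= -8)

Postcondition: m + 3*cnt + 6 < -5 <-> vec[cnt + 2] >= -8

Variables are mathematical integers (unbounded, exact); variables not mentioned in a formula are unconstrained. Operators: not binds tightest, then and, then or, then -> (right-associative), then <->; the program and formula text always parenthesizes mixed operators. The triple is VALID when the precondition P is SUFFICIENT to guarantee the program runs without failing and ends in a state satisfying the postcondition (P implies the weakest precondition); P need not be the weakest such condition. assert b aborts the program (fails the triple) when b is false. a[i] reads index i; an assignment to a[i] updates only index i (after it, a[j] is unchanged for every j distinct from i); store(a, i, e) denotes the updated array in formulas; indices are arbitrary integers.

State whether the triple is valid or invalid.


Working backward. After the program, the postcondition m + 3*cnt + 6 < -5 <-> vec[cnt + 2] >= -8 must hold; in canonical form it is 3*cnt + m < -11 <-> vec[cnt + 2] >= -8.
Before a[cnt] := v + 2: 3*cnt + m < -11 <-> vec[cnt + 2] >= -8
Before skip: 3*cnt + m < -11 <-> vec[cnt + 2] >= -8
Before assert cnt - cnt - 6 < 3*v + cnt: cnt + 3*v > -6 and (3*cnt + m < -11 <-> vec[cnt + 2] >= -8)
The weakest precondition is cnt + 3*v > -6 and (3*cnt + m < -11 <-> vec[cnt + 2] >= -8).
Check whether cnt + 3*v > -10 and (3*cnt + m < -11 <-> vec[cnt + 2] >= -8) implies it.
Countermodel: at the initial state cnt = -6, m = 7, v = 0, vec = {[-4] = -9, elsewhere -9}, the precondition holds but the weakest precondition fails.
Answer: invalid


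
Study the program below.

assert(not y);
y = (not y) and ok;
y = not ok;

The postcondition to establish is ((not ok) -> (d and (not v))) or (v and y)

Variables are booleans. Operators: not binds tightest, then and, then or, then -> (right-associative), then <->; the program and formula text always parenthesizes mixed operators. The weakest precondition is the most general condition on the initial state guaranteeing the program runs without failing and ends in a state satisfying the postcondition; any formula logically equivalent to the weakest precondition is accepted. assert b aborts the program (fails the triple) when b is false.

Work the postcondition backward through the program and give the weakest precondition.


Working backward. After the program, ((not ok) -> (d and (not v))) or (v and y) must hold.
Before y := not ok: ((not ok) -> (d and (not v))) or (v and (not ok))
Before y := (not y) and ok: ((not ok) -> (d and (not v))) or (v and (not ok))
Before assert not y: (not y) and (((not ok) -> (d and (not v))) or (v and (not ok)))
Answer: WP = (not y) and (((not ok) -> (d and (not v))) or (v and (not ok)))


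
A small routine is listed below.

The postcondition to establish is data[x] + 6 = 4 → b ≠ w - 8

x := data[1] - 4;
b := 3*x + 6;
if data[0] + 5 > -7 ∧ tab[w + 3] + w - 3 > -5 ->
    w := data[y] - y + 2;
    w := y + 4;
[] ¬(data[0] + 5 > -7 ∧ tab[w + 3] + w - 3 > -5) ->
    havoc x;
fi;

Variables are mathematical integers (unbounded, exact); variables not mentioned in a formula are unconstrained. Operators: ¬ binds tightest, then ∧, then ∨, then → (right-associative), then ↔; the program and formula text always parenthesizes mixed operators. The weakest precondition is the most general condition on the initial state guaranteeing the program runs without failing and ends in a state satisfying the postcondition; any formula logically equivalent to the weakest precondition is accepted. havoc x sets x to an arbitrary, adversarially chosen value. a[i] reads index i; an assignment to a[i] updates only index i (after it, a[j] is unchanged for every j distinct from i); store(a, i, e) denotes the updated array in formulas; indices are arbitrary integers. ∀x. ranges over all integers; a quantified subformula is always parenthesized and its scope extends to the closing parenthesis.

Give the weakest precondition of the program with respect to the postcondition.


Working backward. After the program, the postcondition data[x] + 6 = 4 → b ≠ w - 8 must hold; in canonical form it is data[x] = -2 → b ≠ w - 8.
Then branch requires data[x] = -2 → b ≠ y - 4; else branch requires ∀x_1. (data[x_1] = -2 → b ≠ w - 8).
Before the if: ((data[0] > -12 ∧ tab[w + 3] + w > -2) → (data[x] = -2 → b ≠ y - 4)) ∧ ((¬(data[0] > -12 ∧ tab[w + 3] + w > -2)) → (∀x_1. (data[x_1] = -2 → b ≠ w - 8)))
Before b := 3*x + 6: ((data[0] > -12 ∧ tab[w + 3] + w > -2) → (data[x] = -2 → 3*x ≠ y - 10)) ∧ ((¬(data[0] > -12 ∧ tab[w + 3] + w > -2)) → (∀x_1. (data[x_1] = -2 → 3*x ≠ w - 14)))
Before x := data[1] - 4: ((data[0] > -12 ∧ tab[w + 3] + w > -2) → (data[data[1] - 4] = -2 → 3*data[1] ≠ y + 2)) ∧ ((¬(data[0] > -12 ∧ tab[w + 3] + w > -2)) → (∀x_1. (data[x_1] = -2 → 3*data[1] ≠ w - 2)))
Answer: WP = ((data[0] > -12 ∧ tab[w + 3] + w > -2) → (data[data[1] - 4] = -2 → 3*data[1] ≠ y + 2)) ∧ ((¬(data[0] > -12 ∧ tab[w + 3] + w > -2)) → (∀x_1. (data[x_1] = -2 → 3*data[1] ≠ w - 2)))


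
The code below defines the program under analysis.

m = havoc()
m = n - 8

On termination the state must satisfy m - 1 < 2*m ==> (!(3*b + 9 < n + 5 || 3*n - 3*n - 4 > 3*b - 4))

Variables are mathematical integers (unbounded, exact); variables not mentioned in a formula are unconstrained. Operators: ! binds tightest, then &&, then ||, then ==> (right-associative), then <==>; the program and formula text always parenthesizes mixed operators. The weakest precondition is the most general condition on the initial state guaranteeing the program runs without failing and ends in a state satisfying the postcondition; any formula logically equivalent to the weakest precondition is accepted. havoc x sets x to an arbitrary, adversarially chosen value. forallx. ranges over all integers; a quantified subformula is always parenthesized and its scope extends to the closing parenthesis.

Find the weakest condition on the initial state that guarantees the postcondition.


Working backward. After the program, the postcondition m - 1 < 2*m ==> (!(3*b + 9 < n + 5 || 3*n - 3*n - 4 > 3*b - 4)) must hold; in canonical form it is m > -1 ==> (!(3*b < n - 4 || 3*b < 0)).
Before m := n - 8: n > 7 ==> (!(3*b < n - 4 || 3*b < 0))
Before havoc m: n > 7 ==> (!(3*b < n - 4 || 3*b < 0))
Answer: WP = n > 7 ==> (!(3*b < n - 4 || 3*b < 0))


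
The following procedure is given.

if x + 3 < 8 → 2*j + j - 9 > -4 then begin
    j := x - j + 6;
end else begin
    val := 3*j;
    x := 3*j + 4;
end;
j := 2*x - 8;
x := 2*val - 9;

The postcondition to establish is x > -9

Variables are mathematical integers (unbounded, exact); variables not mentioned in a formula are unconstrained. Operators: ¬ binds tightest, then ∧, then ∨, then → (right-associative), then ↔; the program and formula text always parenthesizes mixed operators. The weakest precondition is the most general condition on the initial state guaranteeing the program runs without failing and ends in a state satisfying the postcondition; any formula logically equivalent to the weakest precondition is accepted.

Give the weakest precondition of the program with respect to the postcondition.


Working backward. After the program, x > -9 must hold.
Before x := 2*val - 9: 2*val > 0
Before j := 2*x - 8: 2*val > 0
Then branch requires 2*val > 0; else branch requires 6*j > 0.
Before the if: ((x < 5 → 3*j > 5) → 2*val > 0) ∧ ((¬(x < 5 → 3*j > 5)) → 6*j > 0)
Answer: WP = ((x < 5 → 3*j > 5) → 2*val > 0) ∧ ((¬(x < 5 → 3*j > 5)) → 6*j > 0)


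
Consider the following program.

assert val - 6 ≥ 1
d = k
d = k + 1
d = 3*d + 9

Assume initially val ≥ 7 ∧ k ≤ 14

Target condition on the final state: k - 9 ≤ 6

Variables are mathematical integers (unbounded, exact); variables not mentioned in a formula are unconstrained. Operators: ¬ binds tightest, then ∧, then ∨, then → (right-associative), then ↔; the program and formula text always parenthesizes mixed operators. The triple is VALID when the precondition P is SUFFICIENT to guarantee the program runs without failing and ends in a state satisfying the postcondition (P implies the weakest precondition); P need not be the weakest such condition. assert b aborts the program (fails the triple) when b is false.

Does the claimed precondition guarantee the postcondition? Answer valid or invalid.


Working backward. After the program, the postcondition k - 9 ≤ 6 must hold; in canonical form it is k ≤ 15.
Before d := 3*d + 9: k ≤ 15
Before d := k + 1: k ≤ 15
Before d := k: k ≤ 15
Before assert val - 6 ≥ 1: val ≥ 7 ∧ k ≤ 15
The weakest precondition is val ≥ 7 ∧ k ≤ 15.
Check whether val ≥ 7 ∧ k ≤ 14 implies it.
Every state satisfying the precondition satisfies the weakest precondition: the implication holds.
Answer: valid


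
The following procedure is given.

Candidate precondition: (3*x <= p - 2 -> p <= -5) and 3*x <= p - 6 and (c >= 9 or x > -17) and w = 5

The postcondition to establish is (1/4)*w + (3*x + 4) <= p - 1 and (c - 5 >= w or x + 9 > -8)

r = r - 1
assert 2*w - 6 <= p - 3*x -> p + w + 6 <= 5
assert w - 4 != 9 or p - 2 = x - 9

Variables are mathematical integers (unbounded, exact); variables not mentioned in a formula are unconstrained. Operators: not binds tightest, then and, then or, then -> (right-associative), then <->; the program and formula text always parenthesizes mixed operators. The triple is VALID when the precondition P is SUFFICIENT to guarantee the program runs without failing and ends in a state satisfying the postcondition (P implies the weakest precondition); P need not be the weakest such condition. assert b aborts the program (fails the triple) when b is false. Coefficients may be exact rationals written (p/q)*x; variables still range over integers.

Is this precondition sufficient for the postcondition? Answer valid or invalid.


Working backward. After the program, the postcondition (1/4)*w + (3*x + 4) <= p - 1 and (c - 5 >= w or x + 9 > -8) must hold; in canonical form it is (1/4)*w + 3*x <= p - 5 and (c >= w + 5 or x > -17).
Before assert w - 4 != 9 or p - 2 = x - 9: (w != 13 or p = x - 7) and (1/4)*w + 3*x <= p - 5 and (c >= w + 5 or x > -17)
Before assert 2*w - 6 <= p - 3*x -> p + w + 6 <= 5: (2*w + 3*x <= p + 6 -> p + w <= -1) and (w != 13 or p = x - 7) and (1/4)*w + 3*x <= p - 5 and (c >= w + 5 or x > -17)
Before r := r - 1: (2*w + 3*x <= p + 6 -> p + w <= -1) and (w != 13 or p = x - 7) and (1/4)*w + 3*x <= p - 5 and (c >= w + 5 or x > -17)
The weakest precondition is (2*w + 3*x <= p + 6 -> p + w <= -1) and (w != 13 or p = x - 7) and (1/4)*w + 3*x <= p - 5 and (c >= w + 5 or x > -17).
Check whether (3*x <= p - 2 -> p <= -5) and 3*x <= p - 6 and (c >= 9 or x > -17) and w = 5 implies it.
Countermodel: at the initial state c = 9, p = -5, w = 5, x = -17, the precondition holds but the weakest precondition fails.
Answer: invalid


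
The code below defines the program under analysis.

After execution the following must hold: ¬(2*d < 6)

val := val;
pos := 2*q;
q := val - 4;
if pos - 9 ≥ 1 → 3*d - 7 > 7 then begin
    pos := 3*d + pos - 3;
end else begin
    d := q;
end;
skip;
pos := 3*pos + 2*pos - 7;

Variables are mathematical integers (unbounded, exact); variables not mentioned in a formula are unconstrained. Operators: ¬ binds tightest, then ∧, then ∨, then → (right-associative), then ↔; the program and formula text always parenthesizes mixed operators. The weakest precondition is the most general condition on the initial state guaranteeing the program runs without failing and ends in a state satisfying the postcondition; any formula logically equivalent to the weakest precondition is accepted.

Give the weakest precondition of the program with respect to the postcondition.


Working backward. After the program, ¬(2*d < 6) must hold.
Before pos := 3*pos + 2*pos - 7: ¬(2*d < 6)
Before skip: ¬(2*d < 6)
Then branch requires ¬(2*d < 6); else branch requires ¬(2*q < 6).
Before the if: ((pos ≥ 10 → 3*d > 14) → (¬(2*d < 6))) ∧ ((¬(pos ≥ 10 → 3*d > 14)) → (¬(2*q < 6)))
Before q := val - 4: ((pos ≥ 10 → 3*d > 14) → (¬(2*d < 6))) ∧ ((¬(pos ≥ 10 → 3*d > 14)) → (¬(2*val < 14)))
Before pos := 2*q: ((2*q ≥ 10 → 3*d > 14) → (¬(2*d < 6))) ∧ ((¬(2*q ≥ 10 → 3*d > 14)) → (¬(2*val < 14)))
Before val := val: ((2*q ≥ 10 → 3*d > 14) → (¬(2*d < 6))) ∧ ((¬(2*q ≥ 10 → 3*d > 14)) → (¬(2*val < 14)))
Answer: WP = ((2*q ≥ 10 → 3*d > 14) → (¬(2*d < 6))) ∧ ((¬(2*q ≥ 10 → 3*d > 14)) → (¬(2*val < 14)))


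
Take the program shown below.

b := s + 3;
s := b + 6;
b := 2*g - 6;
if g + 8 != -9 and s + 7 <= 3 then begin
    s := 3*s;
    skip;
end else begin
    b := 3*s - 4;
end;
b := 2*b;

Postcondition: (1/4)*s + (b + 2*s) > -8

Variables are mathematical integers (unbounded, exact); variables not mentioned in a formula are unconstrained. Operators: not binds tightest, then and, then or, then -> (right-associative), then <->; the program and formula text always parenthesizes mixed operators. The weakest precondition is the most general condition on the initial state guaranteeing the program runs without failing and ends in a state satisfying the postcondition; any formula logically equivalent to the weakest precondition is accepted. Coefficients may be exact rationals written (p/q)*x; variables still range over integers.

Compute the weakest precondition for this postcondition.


Working backward. After the program, the postcondition (1/4)*s + (b + 2*s) > -8 must hold; in canonical form it is b + (9/4)*s > -8.
Before b := 2*b: 2*b + (9/4)*s > -8
Then branch requires 2*b + (27/4)*s > -8; else branch requires (33/4)*s > 0.
Before the if: ((g != -17 and s <= -4) -> 2*b + (27/4)*s > -8) and ((not (g != -17 and s <= -4)) -> (33/4)*s > 0)
Before b := 2*g - 6: ((g != -17 and s <= -4) -> 4*g + (27/4)*s > 4) and ((not (g != -17 and s <= -4)) -> (33/4)*s > 0)
Before s := b + 6: ((g != -17 and b <= -10) -> (27/4)*b + 4*g > -73/2) and ((not (g != -17 and b <= -10)) -> (33/4)*b > -99/2)
Before b := s + 3: ((g != -17 and s <= -13) -> 4*g + (27/4)*s > -227/4) and ((not (g != -17 and s <= -13)) -> (33/4)*s > -297/4)
Answer: WP = ((g != -17 and s <= -13) -> 4*g + (27/4)*s > -227/4) and ((not (g != -17 and s <= -13)) -> (33/4)*s > -297/4)


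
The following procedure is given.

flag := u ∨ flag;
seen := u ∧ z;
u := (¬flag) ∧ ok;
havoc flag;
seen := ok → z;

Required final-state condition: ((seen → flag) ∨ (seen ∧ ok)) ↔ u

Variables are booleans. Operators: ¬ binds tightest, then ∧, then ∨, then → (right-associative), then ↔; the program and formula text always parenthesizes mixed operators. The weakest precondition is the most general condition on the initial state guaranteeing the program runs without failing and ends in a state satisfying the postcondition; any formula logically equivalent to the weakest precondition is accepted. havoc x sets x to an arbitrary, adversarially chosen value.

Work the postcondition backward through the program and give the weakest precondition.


Working backward. After the program, ((seen → flag) ∨ (seen ∧ ok)) ↔ u must hold.
Before seen := ok → z: (((ok → z) → flag) ∨ ((ok → z) ∧ ok)) ↔ u
Before havoc flag: u ∧ (((¬(ok → z)) ∨ ((ok → z) ∧ ok)) ↔ u)
Before u := (¬flag) ∧ ok: (¬flag) ∧ ok ∧ (((¬(ok → z)) ∨ ((ok → z) ∧ ok)) ↔ ((¬flag) ∧ ok))
Before seen := u ∧ z: (¬flag) ∧ ok ∧ (((¬(ok → z)) ∨ ((ok → z) ∧ ok)) ↔ ((¬flag) ∧ ok))
Before flag := u ∨ flag: (¬(u ∨ flag)) ∧ ok ∧ (((¬(ok → z)) ∨ ((ok → z) ∧ ok)) ↔ ((¬(u ∨ flag)) ∧ ok))
Answer: WP = (¬(u ∨ flag)) ∧ ok ∧ (((¬(ok → z)) ∨ ((ok → z) ∧ ok)) ↔ ((¬(u ∨ flag)) ∧ ok))


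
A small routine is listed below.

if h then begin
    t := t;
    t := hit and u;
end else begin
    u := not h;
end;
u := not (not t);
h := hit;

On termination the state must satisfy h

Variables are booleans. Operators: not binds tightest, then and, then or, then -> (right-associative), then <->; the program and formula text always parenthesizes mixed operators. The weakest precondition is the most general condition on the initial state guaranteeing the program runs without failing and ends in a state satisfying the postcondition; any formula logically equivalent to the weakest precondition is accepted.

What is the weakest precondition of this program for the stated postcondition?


Working backward. After the program, h must hold.
Before h := hit: hit
Before u := not (not t): hit
Then branch requires hit; else branch requires hit.
Before the if: (h -> hit) and ((not h) -> hit)
Answer: WP = (h -> hit) and ((not h) -> hit)


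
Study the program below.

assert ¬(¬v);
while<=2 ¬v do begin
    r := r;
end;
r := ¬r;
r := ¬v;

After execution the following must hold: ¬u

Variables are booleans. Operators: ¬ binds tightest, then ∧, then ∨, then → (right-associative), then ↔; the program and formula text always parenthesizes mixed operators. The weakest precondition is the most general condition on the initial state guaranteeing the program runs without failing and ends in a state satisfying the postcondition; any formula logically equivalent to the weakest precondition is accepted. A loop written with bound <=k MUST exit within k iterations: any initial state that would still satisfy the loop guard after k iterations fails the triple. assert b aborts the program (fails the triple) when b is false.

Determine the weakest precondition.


Working backward. After the program, ¬u must hold.
Before r := ¬v: ¬u
Before r := ¬r: ¬u
Before the loop (bound <=2), unroll the exhaustion recursion (WP_0 = exit-now case; WP_j = one more guarded iteration, up to j = 2):
  WP_0: v ∧ (¬u)
  WP_1: ((¬v) → (v ∧ (¬u))) ∧ (v → (¬u))
  WP_2: ((¬v) → (((¬v) → (v ∧ (¬u))) ∧ (v → (¬u)))) ∧ (v → (¬u))
So before the loop: ((¬v) → (((¬v) → (v ∧ (¬u))) ∧ (v → (¬u)))) ∧ (v → (¬u))
Before assert ¬(¬v): v ∧ ((¬v) → (((¬v) → (v ∧ (¬u))) ∧ (v → (¬u)))) ∧ (v → (¬u))
Answer: WP = v ∧ ((¬v) → (((¬v) → (v ∧ (¬u))) ∧ (v → (¬u)))) ∧ (v → (¬u))


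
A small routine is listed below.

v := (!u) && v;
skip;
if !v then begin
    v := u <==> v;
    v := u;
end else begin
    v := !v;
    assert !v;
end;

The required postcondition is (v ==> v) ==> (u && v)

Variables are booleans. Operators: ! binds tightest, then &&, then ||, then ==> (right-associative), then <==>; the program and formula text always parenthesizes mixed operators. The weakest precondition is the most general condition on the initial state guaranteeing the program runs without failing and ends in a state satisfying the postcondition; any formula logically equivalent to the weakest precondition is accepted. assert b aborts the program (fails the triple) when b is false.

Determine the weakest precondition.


Working backward. After the program, the postcondition (v ==> v) ==> (u && v) must hold; in canonical form it is u && v.
Then branch requires u; else branch requires false.
Before the if: ((!v) ==> u) && (!v)
Before skip: ((!v) ==> u) && (!v)
Before v := (!u) && v: ((!((!u) && v)) ==> u) && (!((!u) && v))
Answer: WP = ((!((!u) && v)) ==> u) && (!((!u) && v))


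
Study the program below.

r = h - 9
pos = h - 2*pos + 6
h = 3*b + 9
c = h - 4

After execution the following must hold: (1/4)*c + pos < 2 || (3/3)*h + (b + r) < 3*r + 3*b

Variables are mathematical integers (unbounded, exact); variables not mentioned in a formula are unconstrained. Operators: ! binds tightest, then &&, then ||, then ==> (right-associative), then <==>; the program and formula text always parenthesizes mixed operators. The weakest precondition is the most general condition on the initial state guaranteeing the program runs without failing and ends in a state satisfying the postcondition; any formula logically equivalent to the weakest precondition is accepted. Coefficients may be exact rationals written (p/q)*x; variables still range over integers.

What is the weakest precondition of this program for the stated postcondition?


Working backward. After the program, the postcondition (1/4)*c + pos < 2 || (3/3)*h + (b + r) < 3*r + 3*b must hold; in canonical form it is (1/4)*c + pos < 2 || h < 2*b + 2*r.
Before c := h - 4: (1/4)*h + pos < 3 || h < 2*b + 2*r
Before h := 3*b + 9: (3/4)*b + pos < 3/4 || b < 2*r - 9
Before pos := h - 2*pos + 6: (3/4)*b + h < 2*pos - 21/4 || b < 2*r - 9
Before r := h - 9: (3/4)*b + h < 2*pos - 21/4 || b < 2*h - 27
Answer: WP = (3/4)*b + h < 2*pos - 21/4 || b < 2*h - 27
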